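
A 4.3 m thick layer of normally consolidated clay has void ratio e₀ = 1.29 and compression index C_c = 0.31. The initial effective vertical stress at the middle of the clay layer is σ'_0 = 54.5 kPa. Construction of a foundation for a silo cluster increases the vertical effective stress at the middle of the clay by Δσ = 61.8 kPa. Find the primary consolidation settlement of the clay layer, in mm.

S_c ≈ 192 mm

Final effective stress: σ'_f = σ'_0 + Δσ = 54.5 + 61.8 = 116.3 kPa.
Normally consolidated clay, so the full stress increment lies on the virgin compression line:
S_c = C_c·H/(1+e₀)·log₁₀(σ'_f/σ'_0) = 0.31×4.3/(1+1.29)×log₁₀(116.3/54.5)
    = 0.5821 × 0.32918 = 0.1916 m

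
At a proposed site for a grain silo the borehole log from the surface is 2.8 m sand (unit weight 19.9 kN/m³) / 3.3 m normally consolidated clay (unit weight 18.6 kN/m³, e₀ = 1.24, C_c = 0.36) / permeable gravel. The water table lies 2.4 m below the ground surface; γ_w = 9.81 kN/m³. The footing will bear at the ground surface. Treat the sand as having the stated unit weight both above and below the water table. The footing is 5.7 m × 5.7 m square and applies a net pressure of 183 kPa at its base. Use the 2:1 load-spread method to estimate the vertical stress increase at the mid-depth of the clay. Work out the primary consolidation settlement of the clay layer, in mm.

Mid-depth of clay below the ground surface: z = 2.8 + 3.3/2 = 4.45 m.
Total vertical stress at mid-clay: σ_v = 19.9×2.8 + 18.6×1.65 = 86.41 kPa.
Pore pressure: u = 9.81×(4.45 − 2.4) = 20.11 kPa.
Initial effective stress: σ'_0 = σ_v − u = 86.41 − 20.11 = 66.3 kPa.
Stress increase at mid-clay by the 2:1 spreading method:
Δσ = qBL/((B+z)(L+z)) = 183×5.7×5.7/((5.7+4.45)(5.7+4.45)) = 57.712 kPa
Final effective stress: σ'_f = σ'_0 + Δσ = 66.3 + 57.712 = 124.01 kPa.
Normally consolidated clay, so the full stress increment lies on the virgin compression line:
S_c = C_c·H/(1+e₀)·log₁₀(σ'_f/σ'_0) = 0.36×3.3/(1+1.24)×log₁₀(124.01/66.3)
    = 0.53036 × 0.27194 = 0.1442 m

S_c ≈ 144 mm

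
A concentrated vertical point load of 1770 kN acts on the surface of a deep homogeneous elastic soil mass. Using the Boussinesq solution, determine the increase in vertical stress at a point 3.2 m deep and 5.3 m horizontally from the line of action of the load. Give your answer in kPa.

Boussinesq vertical stress below a point load on an elastic half-space:
Δσ_z = 3P/(2πz²) · [1 + (r/z)²]^(−5/2)
r/z = 5.3/3.2 = 1.6562; [1+(r/z)²]^(−5/2) = 0.03689.
Δσ_z = 3×1770/(2π×3.2²) × 0.03689 = 82.531 × 0.03689 = 3.045 kPa

Δσ_z ≈ 3.04 kPa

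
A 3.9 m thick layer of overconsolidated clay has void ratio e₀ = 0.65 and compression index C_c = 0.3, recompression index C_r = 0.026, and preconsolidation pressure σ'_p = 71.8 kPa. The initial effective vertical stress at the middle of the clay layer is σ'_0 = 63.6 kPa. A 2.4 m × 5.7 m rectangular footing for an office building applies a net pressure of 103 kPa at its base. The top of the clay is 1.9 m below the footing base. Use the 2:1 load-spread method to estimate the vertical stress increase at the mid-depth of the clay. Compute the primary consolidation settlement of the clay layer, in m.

S_c ≈ 0.0631 m

Mid-depth of clay below the footing base: z = 1.9 + 3.9/2 = 3.85 m.
Stress increase at mid-clay by the 2:1 spreading method:
Δσ = qBL/((B+z)(L+z)) = 103×2.4×5.7/((2.4+3.85)(5.7+3.85)) = 23.607 kPa
Final effective stress: σ'_f = 63.6 + 23.607 = 87.207 kPa.
σ'_f = 87.207 > σ'_p = 71.8 kPa, so the stress path crosses the preconsolidation pressure — recompression up to σ'_p, then virgin compression beyond:
S_c = H/(1+e₀)·[C_r·log₁₀(σ'_p/σ'_0) + C_c·log₁₀(σ'_f/σ'_p)]
    = 3.9/1.65 × [0.026×log₁₀(71.8/63.6) + 0.3×log₁₀(87.207/71.8)]
    = 2.3636 × [0.0013694 + 0.025328] = 0.0631 m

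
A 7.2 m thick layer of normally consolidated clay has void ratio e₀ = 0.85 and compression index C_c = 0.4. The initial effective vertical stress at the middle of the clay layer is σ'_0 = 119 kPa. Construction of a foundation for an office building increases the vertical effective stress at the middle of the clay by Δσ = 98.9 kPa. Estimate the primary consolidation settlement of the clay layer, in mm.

S_c ≈ 409 mm

Final effective stress: σ'_f = σ'_0 + Δσ = 119 + 98.9 = 217.9 kPa.
Normally consolidated clay, so the full stress increment lies on the virgin compression line:
S_c = C_c·H/(1+e₀)·log₁₀(σ'_f/σ'_0) = 0.4×7.2/(1+0.85)×log₁₀(217.9/119)
    = 1.5568 × 0.26271 = 0.409 m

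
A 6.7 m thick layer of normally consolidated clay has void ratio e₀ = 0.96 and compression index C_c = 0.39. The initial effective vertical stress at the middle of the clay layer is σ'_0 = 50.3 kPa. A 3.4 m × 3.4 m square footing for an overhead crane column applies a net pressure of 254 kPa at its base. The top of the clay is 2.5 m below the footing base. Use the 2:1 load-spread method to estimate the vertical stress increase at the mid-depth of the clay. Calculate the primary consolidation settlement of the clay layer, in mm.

Mid-depth of clay below the footing base: z = 2.5 + 6.7/2 = 5.85 m.
Stress increase at mid-clay by the 2:1 spreading method:
Δσ = qBL/((B+z)(L+z)) = 254×3.4×3.4/((3.4+5.85)(3.4+5.85)) = 34.317 kPa
Final effective stress: σ'_f = σ'_0 + Δσ = 50.3 + 34.317 = 84.617 kPa.
Normally consolidated clay, so the full stress increment lies on the virgin compression line:
S_c = C_c·H/(1+e₀)·log₁₀(σ'_f/σ'_0) = 0.39×6.7/(1+0.96)×log₁₀(84.617/50.3)
    = 1.3332 × 0.22589 = 0.3012 m

S_c ≈ 301 mm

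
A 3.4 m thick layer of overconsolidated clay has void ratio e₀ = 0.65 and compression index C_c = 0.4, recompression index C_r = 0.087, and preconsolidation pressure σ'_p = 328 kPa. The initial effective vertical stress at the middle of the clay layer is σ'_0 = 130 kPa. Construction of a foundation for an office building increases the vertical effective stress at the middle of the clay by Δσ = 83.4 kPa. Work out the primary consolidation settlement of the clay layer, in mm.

S_c ≈ 38.6 mm

Final effective stress: σ'_f = 130 + 83.4 = 213.4 kPa.
σ'_f = 213.4 ≤ σ'_p = 328 kPa, so the clay remains overconsolidated and only the recompression index applies:
S_c = C_r·H/(1+e₀)·log₁₀(σ'_f/σ'_0) = 0.087×3.4/1.65×log₁₀(213.4/130)
    = 0.17927 × 0.21525 = 0.03859 m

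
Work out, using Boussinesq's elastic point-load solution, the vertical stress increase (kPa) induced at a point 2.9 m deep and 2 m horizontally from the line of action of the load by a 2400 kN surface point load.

Δσ_z ≈ 51.5 kPa

Boussinesq vertical stress below a point load on an elastic half-space:
Δσ_z = 3P/(2πz²) · [1 + (r/z)²]^(−5/2)
r/z = 2/2.9 = 0.68966; [1+(r/z)²]^(−5/2) = 0.37806.
Δσ_z = 3×2400/(2π×2.9²) × 0.37806 = 136.26 × 0.37806 = 51.51 kPa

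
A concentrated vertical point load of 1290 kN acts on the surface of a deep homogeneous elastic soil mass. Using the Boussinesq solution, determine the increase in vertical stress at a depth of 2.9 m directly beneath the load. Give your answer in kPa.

Boussinesq vertical stress below a point load on an elastic half-space:
Δσ_z = 3P/(2πz²) · [1 + (r/z)²]^(−5/2)
r/z = 0/2.9 = 0; [1+(r/z)²]^(−5/2) = 1.
Δσ_z = 3×1290/(2π×2.9²) × 1 = 73.238 × 1 = 73.24 kPa

Δσ_z ≈ 73.2 kPa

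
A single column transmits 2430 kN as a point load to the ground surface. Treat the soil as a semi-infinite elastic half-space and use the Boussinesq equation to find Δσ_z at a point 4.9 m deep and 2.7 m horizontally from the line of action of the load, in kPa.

Boussinesq vertical stress below a point load on an elastic half-space:
Δσ_z = 3P/(2πz²) · [1 + (r/z)²]^(−5/2)
r/z = 2.7/4.9 = 0.55102; [1+(r/z)²]^(−5/2) = 0.51537.
Δσ_z = 3×2430/(2π×4.9²) × 0.51537 = 48.323 × 0.51537 = 24.9 kPa

Δσ_z ≈ 24.9 kPa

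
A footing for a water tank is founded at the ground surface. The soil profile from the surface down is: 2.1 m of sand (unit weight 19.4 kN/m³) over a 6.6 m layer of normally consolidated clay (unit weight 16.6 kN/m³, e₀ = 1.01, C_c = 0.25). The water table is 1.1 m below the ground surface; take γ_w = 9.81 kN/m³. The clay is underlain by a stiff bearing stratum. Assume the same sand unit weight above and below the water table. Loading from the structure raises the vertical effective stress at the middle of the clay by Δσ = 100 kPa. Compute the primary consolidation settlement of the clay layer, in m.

S_c ≈ 0.376 m

Mid-depth of clay below the ground surface: z = 2.1 + 6.6/2 = 5.4 m.
Total vertical stress at mid-clay: σ_v = 19.4×2.1 + 16.6×3.3 = 95.52 kPa.
Pore pressure: u = 9.81×(5.4 − 1.1) = 42.183 kPa.
Initial effective stress: σ'_0 = σ_v − u = 95.52 − 42.183 = 53.337 kPa.
Final effective stress: σ'_f = σ'_0 + Δσ = 53.337 + 100 = 153.34 kPa.
Normally consolidated clay, so the full stress increment lies on the virgin compression line:
S_c = C_c·H/(1+e₀)·log₁₀(σ'_f/σ'_0) = 0.25×6.6/(1+1.01)×log₁₀(153.34/53.337)
    = 0.8209 × 0.45863 = 0.3765 m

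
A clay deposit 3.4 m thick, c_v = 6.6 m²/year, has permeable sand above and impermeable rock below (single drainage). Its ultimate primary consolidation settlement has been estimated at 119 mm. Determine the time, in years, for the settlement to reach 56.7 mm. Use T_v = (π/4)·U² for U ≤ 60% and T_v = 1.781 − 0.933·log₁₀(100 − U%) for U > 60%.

t ≈ 0.312 years

Drainage path length: H_d = H = 3.4 m (single drainage).
U = S(t)/S_ult = 56.7/119 = 0.4765.
U ≤ 60%: T_v = (π/4)·U² = (π/4)×0.47647² = 0.1783.
t = T_v·H_d²/c_v = 0.1783×3.4²/6.6 = 0.3123 years.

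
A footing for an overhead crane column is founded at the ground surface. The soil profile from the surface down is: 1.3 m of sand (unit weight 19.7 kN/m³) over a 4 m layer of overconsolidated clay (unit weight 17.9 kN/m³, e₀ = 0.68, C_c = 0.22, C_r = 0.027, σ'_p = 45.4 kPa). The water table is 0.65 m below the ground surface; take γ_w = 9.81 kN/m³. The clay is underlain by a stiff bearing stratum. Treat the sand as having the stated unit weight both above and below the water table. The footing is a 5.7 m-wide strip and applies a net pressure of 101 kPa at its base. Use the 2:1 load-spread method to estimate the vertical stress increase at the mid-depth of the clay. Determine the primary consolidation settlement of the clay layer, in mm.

S_c ≈ 185 mm

Mid-depth of clay below the ground surface: z = 1.3 + 4/2 = 3.3 m.
Total vertical stress at mid-clay: σ_v = 19.7×1.3 + 17.9×2 = 61.41 kPa.
Pore pressure: u = 9.81×(3.3 − 0.65) = 25.997 kPa.
Initial effective stress: σ'_0 = σ_v − u = 61.41 − 25.997 = 35.413 kPa.
Stress increase at mid-clay by the 2:1 spreading method:
Δσ = qB/(B+z) = 101×5.7/(5.7+3.3) = 63.967 kPa
Final effective stress: σ'_f = 35.413 + 63.967 = 99.38 kPa.
σ'_f = 99.38 > σ'_p = 45.4 kPa, so the stress path crosses the preconsolidation pressure — recompression up to σ'_p, then virgin compression beyond:
S_c = H/(1+e₀)·[C_r·log₁₀(σ'_p/σ'_0) + C_c·log₁₀(σ'_f/σ'_p)]
    = 4/1.68 × [0.027×log₁₀(45.4/35.413) + 0.22×log₁₀(99.38/45.4)]
    = 2.381 × [0.0029131 + 0.074853] = 0.1852 m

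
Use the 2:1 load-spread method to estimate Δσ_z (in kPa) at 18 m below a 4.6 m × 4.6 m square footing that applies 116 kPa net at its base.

Δσ_z ≈ 4.81 kPa

By the 2:1 method the load spreads at 1 horizontal : 2 vertical, so at depth z the loaded area has grown by z in each plan dimension:
Δσ = qBL/((B+z)(L+z)) = 116×4.6×4.6/((4.6+18)(4.6+18)) = 4.8057 kPa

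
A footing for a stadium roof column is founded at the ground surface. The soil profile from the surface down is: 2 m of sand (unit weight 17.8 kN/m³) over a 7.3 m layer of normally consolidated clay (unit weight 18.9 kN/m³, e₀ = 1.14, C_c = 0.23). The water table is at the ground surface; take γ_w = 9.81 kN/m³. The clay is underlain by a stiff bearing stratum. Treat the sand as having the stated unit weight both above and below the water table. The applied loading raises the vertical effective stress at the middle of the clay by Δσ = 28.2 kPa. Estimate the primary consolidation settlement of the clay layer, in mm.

S_c ≈ 154 mm

Mid-depth of clay below the ground surface: z = 2 + 7.3/2 = 5.65 m.
Total vertical stress at mid-clay: σ_v = 17.8×2 + 18.9×3.65 = 104.59 kPa.
Pore pressure: u = 9.81×(5.65 − 0) = 55.427 kPa.
Initial effective stress: σ'_0 = σ_v − u = 104.59 − 55.427 = 49.163 kPa.
Final effective stress: σ'_f = σ'_0 + Δσ = 49.163 + 28.2 = 77.363 kPa.
Normally consolidated clay, so the full stress increment lies on the virgin compression line:
S_c = C_c·H/(1+e₀)·log₁₀(σ'_f/σ'_0) = 0.23×7.3/(1+1.14)×log₁₀(77.363/49.163)
    = 0.78458 × 0.19689 = 0.1545 m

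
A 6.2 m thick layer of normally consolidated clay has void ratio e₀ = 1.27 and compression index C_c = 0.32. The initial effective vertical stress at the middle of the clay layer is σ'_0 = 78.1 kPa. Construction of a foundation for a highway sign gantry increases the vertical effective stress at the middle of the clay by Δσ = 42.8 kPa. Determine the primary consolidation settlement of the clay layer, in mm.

S_c ≈ 166 mm

Final effective stress: σ'_f = σ'_0 + Δσ = 78.1 + 42.8 = 120.9 kPa.
Normally consolidated clay, so the full stress increment lies on the virgin compression line:
S_c = C_c·H/(1+e₀)·log₁₀(σ'_f/σ'_0) = 0.32×6.2/(1+1.27)×log₁₀(120.9/78.1)
    = 0.87401 × 0.18978 = 0.1659 m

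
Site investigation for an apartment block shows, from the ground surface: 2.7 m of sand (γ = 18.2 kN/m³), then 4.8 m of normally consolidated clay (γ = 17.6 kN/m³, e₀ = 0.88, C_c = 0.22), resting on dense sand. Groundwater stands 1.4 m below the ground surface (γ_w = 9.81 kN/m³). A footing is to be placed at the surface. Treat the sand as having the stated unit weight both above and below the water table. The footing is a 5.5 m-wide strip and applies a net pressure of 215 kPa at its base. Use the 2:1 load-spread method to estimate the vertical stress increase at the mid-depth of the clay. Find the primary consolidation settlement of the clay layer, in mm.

Mid-depth of clay below the ground surface: z = 2.7 + 4.8/2 = 5.1 m.
Total vertical stress at mid-clay: σ_v = 18.2×2.7 + 17.6×2.4 = 91.38 kPa.
Pore pressure: u = 9.81×(5.1 − 1.4) = 36.297 kPa.
Initial effective stress: σ'_0 = σ_v − u = 91.38 − 36.297 = 55.083 kPa.
Stress increase at mid-clay by the 2:1 spreading method:
Δσ = qB/(B+z) = 215×5.5/(5.5+5.1) = 111.56 kPa
Final effective stress: σ'_f = σ'_0 + Δσ = 55.083 + 111.56 = 166.64 kPa.
Normally consolidated clay, so the full stress increment lies on the virgin compression line:
S_c = C_c·H/(1+e₀)·log₁₀(σ'_f/σ'_0) = 0.22×4.8/(1+0.88)×log₁₀(166.64/55.083)
    = 0.5617 × 0.48076 = 0.27 m

S_c ≈ 270 mm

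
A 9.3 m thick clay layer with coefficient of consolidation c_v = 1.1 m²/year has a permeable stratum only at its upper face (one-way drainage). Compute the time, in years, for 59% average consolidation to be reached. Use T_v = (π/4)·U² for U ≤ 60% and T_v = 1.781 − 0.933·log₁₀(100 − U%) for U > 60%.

Drainage path length: H_d = H = 9.3 m (single drainage).
U ≤ 60%: T_v = (π/4)·U² = (π/4)×0.59² = 0.2734.
t = T_v·H_d²/c_v = 0.2734×9.3²/1.1 = 21.5 years.

t ≈ 21.5 years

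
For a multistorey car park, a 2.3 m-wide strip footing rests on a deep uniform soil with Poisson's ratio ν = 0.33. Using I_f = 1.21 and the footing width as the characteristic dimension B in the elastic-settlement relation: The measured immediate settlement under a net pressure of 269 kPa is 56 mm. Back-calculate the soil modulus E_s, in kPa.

E_s ≈ 11900 kPa

S_e = q·B·(1−ν²)/E_s · I_f  ⇒  E_s = q·B·(1−ν²)·I_f / S_e.
E_s = 269 × 2.3 × 0.8911 × 1.21 / 0.056 = 11910 kPa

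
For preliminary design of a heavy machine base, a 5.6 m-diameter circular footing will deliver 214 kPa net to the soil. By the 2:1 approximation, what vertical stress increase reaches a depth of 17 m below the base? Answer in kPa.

By the 2:1 method the load spreads at 1 horizontal : 2 vertical, so at depth z the loaded area has grown by z in each plan dimension:
Δσ ≈ qD²/(D+z)² = 214×5.6²/(5.6+17)² = 13.139 kPa

Δσ_z ≈ 13.1 kPa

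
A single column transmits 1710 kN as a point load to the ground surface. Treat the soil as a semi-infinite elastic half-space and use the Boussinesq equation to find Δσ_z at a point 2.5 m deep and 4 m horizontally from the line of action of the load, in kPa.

Δσ_z ≈ 5.46 kPa

Boussinesq vertical stress below a point load on an elastic half-space:
Δσ_z = 3P/(2πz²) · [1 + (r/z)²]^(−5/2)
r/z = 4/2.5 = 1.6; [1+(r/z)²]^(−5/2) = 0.041819.
Δσ_z = 3×1710/(2π×2.5²) × 0.041819 = 130.63 × 0.041819 = 5.463 kPa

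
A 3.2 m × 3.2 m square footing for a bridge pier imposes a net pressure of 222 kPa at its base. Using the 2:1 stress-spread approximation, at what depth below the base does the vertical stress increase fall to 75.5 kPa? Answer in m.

z ≈ 2.29 m

2:1 spreading — at depth z the loaded area has grown by z in each plan dimension:
qB²/(B+z)² = Δσ_z ⇒ z = B(√(q/Δσ_z) − 1) = 3.2×(√(222/75.5) − 1) = 2.287 m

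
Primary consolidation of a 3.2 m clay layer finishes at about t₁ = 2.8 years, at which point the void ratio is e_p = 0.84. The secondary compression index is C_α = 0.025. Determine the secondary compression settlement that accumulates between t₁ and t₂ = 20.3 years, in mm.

S_s ≈ 37.4 mm

Secondary compression: S_s = C_α·H/(1+e_p)·log₁₀(t₂/t₁)
S_s = 0.025×3.2/(1+0.84)×log₁₀(20.3/2.8)
    = 0.04348 × 0.8603 = 0.03741 m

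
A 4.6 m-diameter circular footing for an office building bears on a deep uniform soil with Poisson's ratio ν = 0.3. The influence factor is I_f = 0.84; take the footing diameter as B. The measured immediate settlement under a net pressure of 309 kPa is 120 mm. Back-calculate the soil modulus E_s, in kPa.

S_e = q·B·(1−ν²)/E_s · I_f  ⇒  E_s = q·B·(1−ν²)·I_f / S_e.
E_s = 309 × 4.6 × 0.91 × 0.84 / 0.12 = 9054 kPa

E_s ≈ 9050 kPa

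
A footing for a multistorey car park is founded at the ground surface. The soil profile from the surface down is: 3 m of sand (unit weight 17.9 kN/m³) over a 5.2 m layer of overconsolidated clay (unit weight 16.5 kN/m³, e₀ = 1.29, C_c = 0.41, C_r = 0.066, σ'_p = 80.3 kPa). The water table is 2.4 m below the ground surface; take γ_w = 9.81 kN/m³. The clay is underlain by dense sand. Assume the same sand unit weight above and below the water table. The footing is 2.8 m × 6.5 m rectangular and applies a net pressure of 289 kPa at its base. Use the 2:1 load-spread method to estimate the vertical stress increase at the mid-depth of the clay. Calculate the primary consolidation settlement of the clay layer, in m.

Mid-depth of clay below the ground surface: z = 3 + 5.2/2 = 5.6 m.
Total vertical stress at mid-clay: σ_v = 17.9×3 + 16.5×2.6 = 96.6 kPa.
Pore pressure: u = 9.81×(5.6 − 2.4) = 31.392 kPa.
Initial effective stress: σ'_0 = σ_v − u = 96.6 − 31.392 = 65.208 kPa.
Stress increase at mid-clay by the 2:1 spreading method:
Δσ = qBL/((B+z)(L+z)) = 289×2.8×6.5/((2.8+5.6)(6.5+5.6)) = 51.749 kPa
Final effective stress: σ'_f = 65.208 + 51.749 = 116.96 kPa.
σ'_f = 116.96 > σ'_p = 80.3 kPa, so the stress path crosses the preconsolidation pressure — recompression up to σ'_p, then virgin compression beyond:
S_c = H/(1+e₀)·[C_r·log₁₀(σ'_p/σ'_0) + C_c·log₁₀(σ'_f/σ'_p)]
    = 5.2/2.29 × [0.066×log₁₀(80.3/65.208) + 0.41×log₁₀(116.96/80.3)]
    = 2.2707 × [0.0059674 + 0.066962] = 0.1656 m

S_c ≈ 0.166 m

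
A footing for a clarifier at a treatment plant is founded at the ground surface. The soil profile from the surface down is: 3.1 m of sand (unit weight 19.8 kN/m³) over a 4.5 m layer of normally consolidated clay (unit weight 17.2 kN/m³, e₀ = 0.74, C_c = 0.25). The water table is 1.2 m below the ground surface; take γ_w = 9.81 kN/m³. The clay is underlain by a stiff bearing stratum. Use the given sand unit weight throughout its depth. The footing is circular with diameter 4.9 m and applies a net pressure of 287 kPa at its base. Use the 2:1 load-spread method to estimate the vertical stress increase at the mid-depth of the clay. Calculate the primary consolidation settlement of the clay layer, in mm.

S_c ≈ 209 mm

Mid-depth of clay below the ground surface: z = 3.1 + 4.5/2 = 5.35 m.
Total vertical stress at mid-clay: σ_v = 19.8×3.1 + 17.2×2.25 = 100.08 kPa.
Pore pressure: u = 9.81×(5.35 − 1.2) = 40.712 kPa.
Initial effective stress: σ'_0 = σ_v − u = 100.08 − 40.712 = 59.368 kPa.
Stress increase at mid-clay by the 2:1 spreading method:
Δσ ≈ qD²/(D+z)² = 287×4.9²/(4.9+5.35)² = 65.588 kPa
Final effective stress: σ'_f = σ'_0 + Δσ = 59.368 + 65.588 = 124.96 kPa.
Normally consolidated clay, so the full stress increment lies on the virgin compression line:
S_c = C_c·H/(1+e₀)·log₁₀(σ'_f/σ'_0) = 0.25×4.5/(1+0.74)×log₁₀(124.96/59.368)
    = 0.64655 × 0.32322 = 0.209 m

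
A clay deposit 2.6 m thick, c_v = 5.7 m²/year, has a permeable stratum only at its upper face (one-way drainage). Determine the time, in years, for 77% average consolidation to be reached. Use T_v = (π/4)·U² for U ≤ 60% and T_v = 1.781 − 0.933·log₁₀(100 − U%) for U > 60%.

Drainage path length: H_d = H = 2.6 m (single drainage).
U > 60%: T_v = 1.781 − 0.933·log₁₀(100 − 77) = 0.51051.
t = T_v·H_d²/c_v = 0.51051×2.6²/5.7 = 0.6054 years.

t ≈ 0.605 years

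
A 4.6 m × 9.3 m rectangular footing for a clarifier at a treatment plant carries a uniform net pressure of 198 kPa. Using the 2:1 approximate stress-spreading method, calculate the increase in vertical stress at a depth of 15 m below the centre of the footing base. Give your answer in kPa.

By the 2:1 method the load spreads at 1 horizontal : 2 vertical, so at depth z the loaded area has grown by z in each plan dimension:
Δσ = qBL/((B+z)(L+z)) = 198×4.6×9.3/((4.6+15)(9.3+15)) = 17.785 kPa

Δσ_z ≈ 17.8 kPa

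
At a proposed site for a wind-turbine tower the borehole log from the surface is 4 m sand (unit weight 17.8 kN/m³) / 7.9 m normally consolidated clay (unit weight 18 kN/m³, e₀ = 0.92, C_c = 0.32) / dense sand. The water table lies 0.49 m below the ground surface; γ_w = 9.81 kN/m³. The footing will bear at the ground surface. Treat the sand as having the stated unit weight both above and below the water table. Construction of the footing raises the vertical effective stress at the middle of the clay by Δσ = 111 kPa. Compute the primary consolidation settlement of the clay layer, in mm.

Mid-depth of clay below the ground surface: z = 4 + 7.9/2 = 7.95 m.
Total vertical stress at mid-clay: σ_v = 17.8×4 + 18×3.95 = 142.3 kPa.
Pore pressure: u = 9.81×(7.95 − 0.49) = 73.183 kPa.
Initial effective stress: σ'_0 = σ_v − u = 142.3 − 73.183 = 69.117 kPa.
Final effective stress: σ'_f = σ'_0 + Δσ = 69.117 + 111 = 180.12 kPa.
Normally consolidated clay, so the full stress increment lies on the virgin compression line:
S_c = C_c·H/(1+e₀)·log₁₀(σ'_f/σ'_0) = 0.32×7.9/(1+0.92)×log₁₀(180.12/69.117)
    = 1.3167 × 0.41598 = 0.5477 m

S_c ≈ 548 mm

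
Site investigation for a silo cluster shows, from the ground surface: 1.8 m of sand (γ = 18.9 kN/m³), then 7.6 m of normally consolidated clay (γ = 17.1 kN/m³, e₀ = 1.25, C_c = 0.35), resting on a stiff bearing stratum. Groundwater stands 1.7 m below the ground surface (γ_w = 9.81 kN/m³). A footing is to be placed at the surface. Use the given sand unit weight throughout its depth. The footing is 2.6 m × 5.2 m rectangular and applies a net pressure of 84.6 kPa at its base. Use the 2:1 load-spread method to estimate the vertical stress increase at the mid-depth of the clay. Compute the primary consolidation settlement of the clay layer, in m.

S_c ≈ 0.099 m

Mid-depth of clay below the ground surface: z = 1.8 + 7.6/2 = 5.6 m.
Total vertical stress at mid-clay: σ_v = 18.9×1.8 + 17.1×3.8 = 99 kPa.
Pore pressure: u = 9.81×(5.6 − 1.7) = 38.259 kPa.
Initial effective stress: σ'_0 = σ_v − u = 99 − 38.259 = 60.741 kPa.
Stress increase at mid-clay by the 2:1 spreading method:
Δσ = qBL/((B+z)(L+z)) = 84.6×2.6×5.2/((2.6+5.6)(5.2+5.6)) = 12.915 kPa
Final effective stress: σ'_f = σ'_0 + Δσ = 60.741 + 12.915 = 73.656 kPa.
Normally consolidated clay, so the full stress increment lies on the virgin compression line:
S_c = C_c·H/(1+e₀)·log₁₀(σ'_f/σ'_0) = 0.35×7.6/(1+1.25)×log₁₀(73.656/60.741)
    = 1.1822 × 0.083726 = 0.09898 m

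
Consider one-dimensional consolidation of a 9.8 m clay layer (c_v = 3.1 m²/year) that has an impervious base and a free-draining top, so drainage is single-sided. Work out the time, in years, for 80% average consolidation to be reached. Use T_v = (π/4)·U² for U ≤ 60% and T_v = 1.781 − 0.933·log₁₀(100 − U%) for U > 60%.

t ≈ 17.6 years

Drainage path length: H_d = H = 9.8 m (single drainage).
U > 60%: T_v = 1.781 − 0.933·log₁₀(100 − 80) = 0.56714.
t = T_v·H_d²/c_v = 0.56714×9.8²/3.1 = 17.57 years.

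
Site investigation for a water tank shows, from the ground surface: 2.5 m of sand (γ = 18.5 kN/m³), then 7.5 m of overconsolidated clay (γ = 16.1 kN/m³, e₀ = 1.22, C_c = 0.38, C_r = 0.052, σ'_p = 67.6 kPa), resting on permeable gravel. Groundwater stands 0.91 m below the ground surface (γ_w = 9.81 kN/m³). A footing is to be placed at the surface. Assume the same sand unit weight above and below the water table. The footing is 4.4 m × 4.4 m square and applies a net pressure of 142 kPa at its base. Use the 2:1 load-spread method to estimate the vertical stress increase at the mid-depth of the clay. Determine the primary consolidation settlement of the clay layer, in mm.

Mid-depth of clay below the ground surface: z = 2.5 + 7.5/2 = 6.25 m.
Total vertical stress at mid-clay: σ_v = 18.5×2.5 + 16.1×3.75 = 106.62 kPa.
Pore pressure: u = 9.81×(6.25 − 0.91) = 52.385 kPa.
Initial effective stress: σ'_0 = σ_v − u = 106.62 − 52.385 = 54.235 kPa.
Stress increase at mid-clay by the 2:1 spreading method:
Δσ = qBL/((B+z)(L+z)) = 142×4.4×4.4/((4.4+6.25)(4.4+6.25)) = 24.238 kPa
Final effective stress: σ'_f = 54.235 + 24.238 = 78.473 kPa.
σ'_f = 78.473 > σ'_p = 67.6 kPa, so the stress path crosses the preconsolidation pressure — recompression up to σ'_p, then virgin compression beyond:
S_c = H/(1+e₀)·[C_r·log₁₀(σ'_p/σ'_0) + C_c·log₁₀(σ'_f/σ'_p)]
    = 7.5/2.22 × [0.052×log₁₀(67.6/54.235) + 0.38×log₁₀(78.473/67.6)]
    = 3.3784 × [0.0049747 + 0.024614] = 0.09996 m

S_c ≈ 100 mm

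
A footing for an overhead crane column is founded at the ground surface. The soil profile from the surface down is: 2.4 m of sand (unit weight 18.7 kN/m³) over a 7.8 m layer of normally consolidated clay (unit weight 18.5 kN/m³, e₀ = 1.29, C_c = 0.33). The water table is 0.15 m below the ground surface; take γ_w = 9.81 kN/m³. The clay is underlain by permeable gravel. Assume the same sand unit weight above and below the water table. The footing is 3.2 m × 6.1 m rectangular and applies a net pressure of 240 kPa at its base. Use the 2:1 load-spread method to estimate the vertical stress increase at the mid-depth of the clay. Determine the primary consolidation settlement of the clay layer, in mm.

Mid-depth of clay below the ground surface: z = 2.4 + 7.8/2 = 6.3 m.
Total vertical stress at mid-clay: σ_v = 18.7×2.4 + 18.5×3.9 = 117.03 kPa.
Pore pressure: u = 9.81×(6.3 − 0.15) = 60.332 kPa.
Initial effective stress: σ'_0 = σ_v − u = 117.03 − 60.332 = 56.698 kPa.
Stress increase at mid-clay by the 2:1 spreading method:
Δσ = qBL/((B+z)(L+z)) = 240×3.2×6.1/((3.2+6.3)(6.1+6.3)) = 39.769 kPa
Final effective stress: σ'_f = σ'_0 + Δσ = 56.698 + 39.769 = 96.467 kPa.
Normally consolidated clay, so the full stress increment lies on the virgin compression line:
S_c = C_c·H/(1+e₀)·log₁₀(σ'_f/σ'_0) = 0.33×7.8/(1+1.29)×log₁₀(96.467/56.698)
    = 1.124 × 0.23081 = 0.2594 m

S_c ≈ 259 mm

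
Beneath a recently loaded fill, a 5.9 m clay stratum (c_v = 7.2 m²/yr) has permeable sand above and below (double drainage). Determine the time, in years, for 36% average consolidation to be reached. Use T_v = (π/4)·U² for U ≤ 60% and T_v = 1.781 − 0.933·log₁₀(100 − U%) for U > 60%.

t ≈ 0.123 years

Drainage path length: H_d = H/2 = 2.95 m (double drainage).
U ≤ 60%: T_v = (π/4)·U² = (π/4)×0.36² = 0.10179.
t = T_v·H_d²/c_v = 0.10179×2.95²/7.2 = 0.123 years.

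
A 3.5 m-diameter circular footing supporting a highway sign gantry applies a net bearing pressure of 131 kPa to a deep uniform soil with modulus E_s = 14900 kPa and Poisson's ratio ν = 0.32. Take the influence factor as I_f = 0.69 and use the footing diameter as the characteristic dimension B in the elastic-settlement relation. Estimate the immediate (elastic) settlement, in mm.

Immediate (elastic) settlement: S_e = q·B·(1−ν²)/E_s · I_f.
S_e = 131 × 3.5 × (1 − 0.32²) / 14900 × 0.69
    = 131 × 3.5 × 0.8976 / 14900 × 0.69
    = 0.01906 m = 19.06 mm

S_e ≈ 19.1 mm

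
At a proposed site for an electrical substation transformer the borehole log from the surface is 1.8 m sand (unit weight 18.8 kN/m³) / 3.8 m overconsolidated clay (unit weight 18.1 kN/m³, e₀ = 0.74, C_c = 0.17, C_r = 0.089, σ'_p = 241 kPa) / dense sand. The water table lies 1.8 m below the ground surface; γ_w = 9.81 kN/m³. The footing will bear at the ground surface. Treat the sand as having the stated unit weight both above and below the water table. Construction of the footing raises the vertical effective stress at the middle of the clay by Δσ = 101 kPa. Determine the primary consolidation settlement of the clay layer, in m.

Mid-depth of clay below the ground surface: z = 1.8 + 3.8/2 = 3.7 m.
Total vertical stress at mid-clay: σ_v = 18.8×1.8 + 18.1×1.9 = 68.23 kPa.
Pore pressure: u = 9.81×(3.7 − 1.8) = 18.639 kPa.
Initial effective stress: σ'_0 = σ_v − u = 68.23 − 18.639 = 49.591 kPa.
Final effective stress: σ'_f = 49.591 + 101 = 150.59 kPa.
σ'_f = 150.59 ≤ σ'_p = 241 kPa, so the clay remains overconsolidated and only the recompression index applies:
S_c = C_r·H/(1+e₀)·log₁₀(σ'_f/σ'_0) = 0.089×3.8/1.74×log₁₀(150.59/49.591)
    = 0.19437 × 0.48239 = 0.09376 m

S_c ≈ 0.0938 m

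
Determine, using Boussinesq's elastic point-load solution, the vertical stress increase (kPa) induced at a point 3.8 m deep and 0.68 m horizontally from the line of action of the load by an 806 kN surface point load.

Boussinesq vertical stress below a point load on an elastic half-space:
Δσ_z = 3P/(2πz²) · [1 + (r/z)²]^(−5/2)
r/z = 0.68/3.8 = 0.17895; [1+(r/z)²]^(−5/2) = 0.92422.
Δσ_z = 3×806/(2π×3.8²) × 0.92422 = 26.651 × 0.92422 = 24.63 kPa

Δσ_z ≈ 24.6 kPa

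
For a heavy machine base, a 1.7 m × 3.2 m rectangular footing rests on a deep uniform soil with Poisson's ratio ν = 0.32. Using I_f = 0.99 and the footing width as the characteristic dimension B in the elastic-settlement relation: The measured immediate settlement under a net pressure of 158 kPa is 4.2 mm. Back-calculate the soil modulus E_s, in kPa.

S_e = q·B·(1−ν²)/E_s · I_f  ⇒  E_s = q·B·(1−ν²)·I_f / S_e.
E_s = 158 × 1.7 × 0.8976 × 0.99 / 0.0042 = 56830 kPa

E_s ≈ 56800 kPa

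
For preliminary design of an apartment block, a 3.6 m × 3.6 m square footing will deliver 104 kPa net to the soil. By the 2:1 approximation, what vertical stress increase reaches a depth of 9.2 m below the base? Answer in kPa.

By the 2:1 method the load spreads at 1 horizontal : 2 vertical, so at depth z the loaded area has grown by z in each plan dimension:
Δσ = qBL/((B+z)(L+z)) = 104×3.6×3.6/((3.6+9.2)(3.6+9.2)) = 8.2266 kPa

Δσ_z ≈ 8.23 kPa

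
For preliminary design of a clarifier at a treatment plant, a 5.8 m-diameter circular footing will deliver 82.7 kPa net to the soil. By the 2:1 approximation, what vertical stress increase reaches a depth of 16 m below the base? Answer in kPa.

Δσ_z ≈ 5.85 kPa

By the 2:1 method the load spreads at 1 horizontal : 2 vertical, so at depth z the loaded area has grown by z in each plan dimension:
Δσ ≈ qD²/(D+z)² = 82.7×5.8²/(5.8+16)² = 5.8539 kPa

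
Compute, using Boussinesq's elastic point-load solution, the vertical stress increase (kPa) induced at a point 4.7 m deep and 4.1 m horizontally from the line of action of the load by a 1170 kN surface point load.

Δσ_z ≈ 6.15 kPa

Boussinesq vertical stress below a point load on an elastic half-space:
Δσ_z = 3P/(2πz²) · [1 + (r/z)²]^(−5/2)
r/z = 4.1/4.7 = 0.87234; [1+(r/z)²]^(−5/2) = 0.24301.
Δσ_z = 3×1170/(2π×4.7²) × 0.24301 = 25.289 × 0.24301 = 6.145 kPa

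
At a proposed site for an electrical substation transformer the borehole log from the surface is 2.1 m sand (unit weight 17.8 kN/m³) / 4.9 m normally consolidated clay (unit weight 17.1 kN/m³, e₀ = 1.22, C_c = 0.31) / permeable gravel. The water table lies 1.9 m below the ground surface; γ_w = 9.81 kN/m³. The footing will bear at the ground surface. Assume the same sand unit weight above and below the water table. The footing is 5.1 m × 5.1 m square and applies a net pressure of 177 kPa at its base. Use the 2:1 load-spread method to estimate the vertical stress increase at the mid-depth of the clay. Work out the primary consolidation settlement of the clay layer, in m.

Mid-depth of clay below the ground surface: z = 2.1 + 4.9/2 = 4.55 m.
Total vertical stress at mid-clay: σ_v = 17.8×2.1 + 17.1×2.45 = 79.275 kPa.
Pore pressure: u = 9.81×(4.55 − 1.9) = 25.997 kPa.
Initial effective stress: σ'_0 = σ_v − u = 79.275 − 25.997 = 53.278 kPa.
Stress increase at mid-clay by the 2:1 spreading method:
Δσ = qBL/((B+z)(L+z)) = 177×5.1×5.1/((5.1+4.55)(5.1+4.55)) = 49.438 kPa
Final effective stress: σ'_f = σ'_0 + Δσ = 53.278 + 49.438 = 102.72 kPa.
Normally consolidated clay, so the full stress increment lies on the virgin compression line:
S_c = C_c·H/(1+e₀)·log₁₀(σ'_f/σ'_0) = 0.31×4.9/(1+1.22)×log₁₀(102.72/53.278)
    = 0.68423 × 0.28511 = 0.1951 m

S_c ≈ 0.195 m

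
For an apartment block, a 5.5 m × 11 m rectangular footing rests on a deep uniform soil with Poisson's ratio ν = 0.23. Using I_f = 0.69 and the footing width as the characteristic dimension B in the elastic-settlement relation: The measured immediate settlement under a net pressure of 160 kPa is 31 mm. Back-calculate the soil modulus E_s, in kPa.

E_s ≈ 18600 kPa

S_e = q·B·(1−ν²)/E_s · I_f  ⇒  E_s = q·B·(1−ν²)·I_f / S_e.
E_s = 160 × 5.5 × 0.9471 × 0.69 / 0.031 = 18550 kPa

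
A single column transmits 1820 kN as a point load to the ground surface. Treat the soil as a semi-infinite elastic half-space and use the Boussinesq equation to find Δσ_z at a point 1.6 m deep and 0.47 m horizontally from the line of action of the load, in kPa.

Boussinesq vertical stress below a point load on an elastic half-space:
Δσ_z = 3P/(2πz²) · [1 + (r/z)²]^(−5/2)
r/z = 0.47/1.6 = 0.29375; [1+(r/z)²]^(−5/2) = 0.81309.
Δσ_z = 3×1820/(2π×1.6²) × 0.81309 = 339.45 × 0.81309 = 276 kPa

Δσ_z ≈ 276 kPa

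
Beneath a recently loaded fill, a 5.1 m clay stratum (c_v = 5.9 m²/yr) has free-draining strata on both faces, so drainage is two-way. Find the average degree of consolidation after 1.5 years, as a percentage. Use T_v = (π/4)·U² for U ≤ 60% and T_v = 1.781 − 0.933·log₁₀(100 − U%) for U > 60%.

U ≈ 97.2 %

Drainage path length: H_d = H/2 = 2.55 m (double drainage).
T_v = c_v·t/H_d² = 5.9×1.5/2.55² = 1.361.
T_v = 1.361 corresponds to the U > 60% branch:
U = 1 − 10^((1.781 − T_v)/0.933)/100 = 0.9718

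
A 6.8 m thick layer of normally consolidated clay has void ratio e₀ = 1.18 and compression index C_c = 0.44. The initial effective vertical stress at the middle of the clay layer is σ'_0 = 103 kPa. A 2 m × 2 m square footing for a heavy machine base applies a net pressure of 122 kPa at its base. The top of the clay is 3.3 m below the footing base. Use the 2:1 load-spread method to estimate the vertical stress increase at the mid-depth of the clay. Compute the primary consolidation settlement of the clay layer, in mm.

Mid-depth of clay below the footing base: z = 3.3 + 6.8/2 = 6.7 m.
Stress increase at mid-clay by the 2:1 spreading method:
Δσ = qBL/((B+z)(L+z)) = 122×2×2/((2+6.7)(2+6.7)) = 6.4474 kPa
Final effective stress: σ'_f = σ'_0 + Δσ = 103 + 6.4474 = 109.45 kPa.
Normally consolidated clay, so the full stress increment lies on the virgin compression line:
S_c = C_c·H/(1+e₀)·log₁₀(σ'_f/σ'_0) = 0.44×6.8/(1+1.18)×log₁₀(109.45/103)
    = 1.3725 × 0.026379 = 0.03621 m

S_c ≈ 36.2 mm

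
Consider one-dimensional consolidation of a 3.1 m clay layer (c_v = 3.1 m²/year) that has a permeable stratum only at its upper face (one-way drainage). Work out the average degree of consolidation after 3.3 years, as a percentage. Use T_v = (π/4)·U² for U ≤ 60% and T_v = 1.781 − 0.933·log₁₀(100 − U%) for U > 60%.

Drainage path length: H_d = H = 3.1 m (single drainage).
T_v = c_v·t/H_d² = 3.1×3.3/3.1² = 1.0645.
T_v = 1.0645 corresponds to the U > 60% branch:
U = 1 − 10^((1.781 − T_v)/0.933)/100 = 0.9414

U ≈ 94.1 %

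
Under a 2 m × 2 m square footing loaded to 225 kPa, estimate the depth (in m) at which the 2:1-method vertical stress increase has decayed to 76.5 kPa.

z ≈ 1.43 m

2:1 spreading — at depth z the loaded area has grown by z in each plan dimension:
qB²/(B+z)² = Δσ_z ⇒ z = B(√(q/Δσ_z) − 1) = 2×(√(225/76.5) − 1) = 1.43 m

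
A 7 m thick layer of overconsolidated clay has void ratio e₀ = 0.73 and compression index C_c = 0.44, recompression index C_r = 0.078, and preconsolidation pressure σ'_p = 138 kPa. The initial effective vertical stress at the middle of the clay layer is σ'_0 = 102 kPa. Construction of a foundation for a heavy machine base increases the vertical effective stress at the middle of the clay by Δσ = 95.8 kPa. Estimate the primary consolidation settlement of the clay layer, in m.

Final effective stress: σ'_f = 102 + 95.8 = 197.8 kPa.
σ'_f = 197.8 > σ'_p = 138 kPa, so the stress path crosses the preconsolidation pressure — recompression up to σ'_p, then virgin compression beyond:
S_c = H/(1+e₀)·[C_r·log₁₀(σ'_p/σ'_0) + C_c·log₁₀(σ'_f/σ'_p)]
    = 7/1.73 × [0.078×log₁₀(138/102) + 0.44×log₁₀(197.8/138)]
    = 4.0462 × [0.01024 + 0.068793] = 0.3198 m

S_c ≈ 0.32 m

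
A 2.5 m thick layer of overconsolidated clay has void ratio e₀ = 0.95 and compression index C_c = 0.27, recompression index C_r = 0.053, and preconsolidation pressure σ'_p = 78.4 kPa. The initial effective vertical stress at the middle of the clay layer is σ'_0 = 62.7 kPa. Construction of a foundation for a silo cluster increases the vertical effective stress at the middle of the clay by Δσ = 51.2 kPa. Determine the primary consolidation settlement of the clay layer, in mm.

S_c ≈ 62.7 mm

Final effective stress: σ'_f = 62.7 + 51.2 = 113.9 kPa.
σ'_f = 113.9 > σ'_p = 78.4 kPa, so the stress path crosses the preconsolidation pressure — recompression up to σ'_p, then virgin compression beyond:
S_c = H/(1+e₀)·[C_r·log₁₀(σ'_p/σ'_0) + C_c·log₁₀(σ'_f/σ'_p)]
    = 2.5/1.95 × [0.053×log₁₀(78.4/62.7) + 0.27×log₁₀(113.9/78.4)]
    = 1.2821 × [0.0051436 + 0.043796] = 0.06275 m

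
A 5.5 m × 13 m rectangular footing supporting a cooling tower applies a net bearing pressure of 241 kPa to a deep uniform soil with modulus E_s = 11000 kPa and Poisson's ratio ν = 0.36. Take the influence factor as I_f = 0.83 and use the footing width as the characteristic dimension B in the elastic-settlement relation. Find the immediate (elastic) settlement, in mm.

Immediate (elastic) settlement: S_e = q·B·(1−ν²)/E_s · I_f.
S_e = 241 × 5.5 × (1 − 0.36²) / 11000 × 0.83
    = 241 × 5.5 × 0.8704 / 11000 × 0.83
    = 0.08705 m = 87.05 mm

S_e ≈ 87.1 mm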